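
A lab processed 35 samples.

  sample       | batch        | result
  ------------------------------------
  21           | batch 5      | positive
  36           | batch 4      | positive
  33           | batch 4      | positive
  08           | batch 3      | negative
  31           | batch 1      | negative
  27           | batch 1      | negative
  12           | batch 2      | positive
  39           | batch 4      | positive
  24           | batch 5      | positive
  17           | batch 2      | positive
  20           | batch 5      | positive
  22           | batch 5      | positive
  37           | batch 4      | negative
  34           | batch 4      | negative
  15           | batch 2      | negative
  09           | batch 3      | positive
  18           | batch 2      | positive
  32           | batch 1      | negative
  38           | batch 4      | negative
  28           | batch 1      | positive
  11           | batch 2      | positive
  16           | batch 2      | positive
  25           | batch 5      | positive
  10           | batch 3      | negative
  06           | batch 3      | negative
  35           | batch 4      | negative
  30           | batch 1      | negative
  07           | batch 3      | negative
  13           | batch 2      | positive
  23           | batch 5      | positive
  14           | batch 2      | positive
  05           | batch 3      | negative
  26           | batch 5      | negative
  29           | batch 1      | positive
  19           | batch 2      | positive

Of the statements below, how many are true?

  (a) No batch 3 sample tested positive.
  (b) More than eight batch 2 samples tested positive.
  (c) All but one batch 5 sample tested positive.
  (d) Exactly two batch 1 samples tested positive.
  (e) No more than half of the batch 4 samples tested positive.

(a) batch 3: |A| = 6, |A ∩ B| = 1; needs A ∩ B = ∅ (|A ∩ B| = 0) — false.
(b) batch 2: |A| = 9, |A ∩ B| = 8; needs |A ∩ B| > 8 — false.
(c) batch 5: |A| = 7, |A ∩ B| = 6; needs |A ∖ B| = 1 — true.
(d) batch 1: |A| = 6, |A ∩ B| = 2; needs |A ∩ B| = 2 — true.
(e) batch 4: |A| = 7, |A ∩ B| = 3; needs |A ∩ B| ≤ |A ∖ B| — true.

3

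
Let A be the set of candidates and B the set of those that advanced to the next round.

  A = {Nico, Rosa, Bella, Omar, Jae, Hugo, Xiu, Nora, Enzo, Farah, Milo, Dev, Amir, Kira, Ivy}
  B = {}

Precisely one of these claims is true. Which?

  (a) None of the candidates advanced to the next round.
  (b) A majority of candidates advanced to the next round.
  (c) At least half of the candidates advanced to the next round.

(a)

|A| = 15, |A ∩ B| = 0, |A ∖ B| = 15.
(a) requires A ∩ B = ∅ (|A ∩ B| = 0): true.
(b) requires |A ∩ B| > |A ∖ B|: false.
(c) requires |A ∩ B| ≥ |A ∖ B|: false.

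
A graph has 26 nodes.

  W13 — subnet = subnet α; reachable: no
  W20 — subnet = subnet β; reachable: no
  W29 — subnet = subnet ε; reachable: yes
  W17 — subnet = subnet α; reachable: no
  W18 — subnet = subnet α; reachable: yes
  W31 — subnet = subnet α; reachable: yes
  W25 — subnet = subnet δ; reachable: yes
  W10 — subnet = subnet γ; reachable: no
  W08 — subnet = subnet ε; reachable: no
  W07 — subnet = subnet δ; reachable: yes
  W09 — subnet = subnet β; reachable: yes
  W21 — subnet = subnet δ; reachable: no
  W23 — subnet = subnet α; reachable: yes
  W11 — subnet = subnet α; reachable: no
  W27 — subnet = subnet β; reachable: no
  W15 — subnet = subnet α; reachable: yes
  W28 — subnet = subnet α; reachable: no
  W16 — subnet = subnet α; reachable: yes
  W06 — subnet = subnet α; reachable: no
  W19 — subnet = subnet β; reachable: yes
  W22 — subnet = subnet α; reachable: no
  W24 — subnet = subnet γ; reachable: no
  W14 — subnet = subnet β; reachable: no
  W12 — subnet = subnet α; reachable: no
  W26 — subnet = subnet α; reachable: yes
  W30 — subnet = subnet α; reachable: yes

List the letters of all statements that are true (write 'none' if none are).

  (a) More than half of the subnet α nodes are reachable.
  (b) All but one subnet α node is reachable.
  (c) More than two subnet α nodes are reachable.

(c)

|A| = 14, |A ∩ B| = 7, |A ∖ B| = 7.
(a) |A ∩ B| > |A ∖ B|: fails.
(b) |A ∖ B| = 1: fails.
(c) |A ∩ B| > 2: holds.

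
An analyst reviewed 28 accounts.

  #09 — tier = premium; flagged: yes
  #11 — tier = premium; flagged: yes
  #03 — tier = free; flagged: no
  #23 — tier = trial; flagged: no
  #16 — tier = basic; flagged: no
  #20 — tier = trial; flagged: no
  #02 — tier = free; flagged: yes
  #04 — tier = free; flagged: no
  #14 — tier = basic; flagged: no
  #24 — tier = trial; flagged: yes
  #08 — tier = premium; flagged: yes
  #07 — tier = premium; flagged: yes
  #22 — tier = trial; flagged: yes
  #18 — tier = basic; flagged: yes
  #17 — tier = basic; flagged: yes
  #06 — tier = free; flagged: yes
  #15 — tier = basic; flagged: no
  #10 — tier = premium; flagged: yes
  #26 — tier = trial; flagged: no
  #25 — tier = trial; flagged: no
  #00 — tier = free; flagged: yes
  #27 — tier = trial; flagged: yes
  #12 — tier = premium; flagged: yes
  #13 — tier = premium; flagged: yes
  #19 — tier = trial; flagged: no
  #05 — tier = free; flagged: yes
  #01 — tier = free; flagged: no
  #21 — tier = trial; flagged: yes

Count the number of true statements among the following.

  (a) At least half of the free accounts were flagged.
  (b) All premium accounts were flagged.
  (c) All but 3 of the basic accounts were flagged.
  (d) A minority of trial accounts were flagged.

(a) free: |A| = 7, |A ∩ B| = 4; needs |A ∩ B| ≥ |A ∖ B| — true.
(b) premium: |A| = 7, |A ∩ B| = 7; needs A ⊆ B, i.e. every element of A is in B (|A ∖ B| = 0) — true.
(c) basic: |A| = 5, |A ∩ B| = 2; needs |A ∖ B| = 3 — true.
(d) trial: |A| = 9, |A ∩ B| = 4; needs |A ∩ B| < |A ∖ B| — true.

4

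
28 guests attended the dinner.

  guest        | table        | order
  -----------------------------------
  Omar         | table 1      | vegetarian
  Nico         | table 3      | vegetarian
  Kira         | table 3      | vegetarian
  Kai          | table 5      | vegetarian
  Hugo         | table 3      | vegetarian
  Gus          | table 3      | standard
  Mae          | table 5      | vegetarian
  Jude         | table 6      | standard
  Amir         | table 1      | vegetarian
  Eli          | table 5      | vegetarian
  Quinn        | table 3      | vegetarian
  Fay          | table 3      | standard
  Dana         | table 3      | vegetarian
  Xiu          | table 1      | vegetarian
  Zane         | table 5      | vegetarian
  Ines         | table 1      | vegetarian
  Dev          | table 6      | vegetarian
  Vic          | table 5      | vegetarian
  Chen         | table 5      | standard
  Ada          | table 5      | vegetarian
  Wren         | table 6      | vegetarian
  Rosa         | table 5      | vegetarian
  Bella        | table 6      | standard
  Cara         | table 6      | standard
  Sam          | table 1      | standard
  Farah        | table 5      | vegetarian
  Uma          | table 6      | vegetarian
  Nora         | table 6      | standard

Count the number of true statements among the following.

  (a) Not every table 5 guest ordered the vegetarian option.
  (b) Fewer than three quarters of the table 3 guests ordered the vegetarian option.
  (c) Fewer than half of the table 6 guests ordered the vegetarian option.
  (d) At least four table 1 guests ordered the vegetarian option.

(a) table 5: |A| = 9, |A ∩ B| = 8; needs A ⊄ B (|A ∖ B| ≥ 1) — true.
(b) table 3: |A| = 7, |A ∩ B| = 5; needs |A ∩ B| / |A| < 3/4 — true.
(c) table 6: |A| = 7, |A ∩ B| = 3; needs |A ∩ B| < |A ∖ B| — true.
(d) table 1: |A| = 5, |A ∩ B| = 4; needs |A ∩ B| ≥ 4 — true.

4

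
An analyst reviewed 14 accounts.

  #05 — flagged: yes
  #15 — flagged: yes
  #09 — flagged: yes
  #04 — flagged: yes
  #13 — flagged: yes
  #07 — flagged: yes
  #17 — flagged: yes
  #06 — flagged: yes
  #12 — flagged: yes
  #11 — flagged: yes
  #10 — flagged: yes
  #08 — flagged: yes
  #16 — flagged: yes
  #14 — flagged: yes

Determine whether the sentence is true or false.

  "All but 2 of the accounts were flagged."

False

The determiner here denotes the relation: |A ∖ B| = 2.
A (the restrictor) = {#05, #15, #09, #04, #13, #07, #17, #06, #12, #11, #10, #08, #16, #14}, |A| = 14.
A ∖ B = {}, so |A ∖ B| = 0.
|A ∖ B| = 0, so the statement is false.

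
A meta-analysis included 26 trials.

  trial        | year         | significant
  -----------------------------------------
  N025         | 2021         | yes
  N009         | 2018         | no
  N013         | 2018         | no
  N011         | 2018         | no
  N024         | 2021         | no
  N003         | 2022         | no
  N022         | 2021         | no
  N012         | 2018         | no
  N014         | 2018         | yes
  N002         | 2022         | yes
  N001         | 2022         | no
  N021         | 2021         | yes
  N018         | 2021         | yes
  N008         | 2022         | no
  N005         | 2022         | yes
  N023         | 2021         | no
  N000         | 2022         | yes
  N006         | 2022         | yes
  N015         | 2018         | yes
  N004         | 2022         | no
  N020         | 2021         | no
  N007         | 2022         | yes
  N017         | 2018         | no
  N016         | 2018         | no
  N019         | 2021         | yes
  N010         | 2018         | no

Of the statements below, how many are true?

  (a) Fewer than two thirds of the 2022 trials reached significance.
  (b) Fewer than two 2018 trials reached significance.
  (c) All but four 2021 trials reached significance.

(a) 2022: |A| = 9, |A ∩ B| = 5; needs |A ∩ B| / |A| < 2/3 — true.
(b) 2018: |A| = 9, |A ∩ B| = 2; needs |A ∩ B| < 2 — false.
(c) 2021: |A| = 8, |A ∩ B| = 4; needs |A ∖ B| = 4 — true.

2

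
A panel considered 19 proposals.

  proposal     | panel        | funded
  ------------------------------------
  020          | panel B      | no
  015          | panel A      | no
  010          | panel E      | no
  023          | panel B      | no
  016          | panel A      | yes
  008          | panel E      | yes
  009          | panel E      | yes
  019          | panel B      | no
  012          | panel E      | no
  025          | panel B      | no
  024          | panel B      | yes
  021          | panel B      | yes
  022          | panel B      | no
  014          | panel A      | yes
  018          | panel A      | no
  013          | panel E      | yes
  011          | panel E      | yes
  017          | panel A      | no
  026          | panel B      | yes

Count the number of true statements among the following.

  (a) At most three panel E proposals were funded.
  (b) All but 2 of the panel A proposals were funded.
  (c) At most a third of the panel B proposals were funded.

(a) panel E: |A| = 6, |A ∩ B| = 4; needs |A ∩ B| ≤ 3 — false.
(b) panel A: |A| = 5, |A ∩ B| = 2; needs |A ∖ B| = 2 — false.
(c) panel B: |A| = 8, |A ∩ B| = 3; needs |A ∩ B| / |A| ≤ 1/3 — false.

0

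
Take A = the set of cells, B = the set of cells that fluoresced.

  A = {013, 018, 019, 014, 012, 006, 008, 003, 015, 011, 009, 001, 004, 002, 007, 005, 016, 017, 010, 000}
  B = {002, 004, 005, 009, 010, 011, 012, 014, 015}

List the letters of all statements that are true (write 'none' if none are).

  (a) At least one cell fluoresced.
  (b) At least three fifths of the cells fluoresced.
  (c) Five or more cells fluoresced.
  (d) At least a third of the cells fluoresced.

|A| = 20, |A ∩ B| = 9, |A ∖ B| = 11.
(a) A ∩ B ≠ ∅ (|A ∩ B| ≥ 1): holds.
(b) |A ∩ B| / |A| ≥ 3/5: fails.
(c) |A ∩ B| ≥ 5: holds.
(d) |A ∩ B| / |A| ≥ 1/3: holds.

(a), (c), (d)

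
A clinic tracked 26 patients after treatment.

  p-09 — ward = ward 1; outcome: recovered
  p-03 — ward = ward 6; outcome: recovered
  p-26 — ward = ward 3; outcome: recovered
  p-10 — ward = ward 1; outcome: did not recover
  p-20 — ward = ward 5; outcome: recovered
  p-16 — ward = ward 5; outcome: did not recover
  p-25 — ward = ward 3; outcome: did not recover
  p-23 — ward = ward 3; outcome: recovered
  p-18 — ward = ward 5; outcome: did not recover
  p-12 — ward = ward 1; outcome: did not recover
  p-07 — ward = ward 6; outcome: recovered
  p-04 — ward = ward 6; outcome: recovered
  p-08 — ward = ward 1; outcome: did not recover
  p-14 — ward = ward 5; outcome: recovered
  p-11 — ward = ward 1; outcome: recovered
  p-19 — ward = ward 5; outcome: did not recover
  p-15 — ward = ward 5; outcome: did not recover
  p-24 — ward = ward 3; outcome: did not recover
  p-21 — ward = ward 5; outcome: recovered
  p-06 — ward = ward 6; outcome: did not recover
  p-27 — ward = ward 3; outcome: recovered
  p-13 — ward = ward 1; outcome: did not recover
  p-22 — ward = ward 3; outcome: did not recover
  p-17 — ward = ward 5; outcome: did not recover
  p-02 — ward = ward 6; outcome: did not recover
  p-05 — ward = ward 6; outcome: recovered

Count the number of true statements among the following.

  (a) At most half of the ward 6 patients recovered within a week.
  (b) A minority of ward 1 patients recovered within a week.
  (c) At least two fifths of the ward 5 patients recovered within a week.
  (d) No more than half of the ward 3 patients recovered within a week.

2

(a) ward 6: |A| = 6, |A ∩ B| = 4; needs |A ∩ B| ≤ |A ∖ B| — false.
(b) ward 1: |A| = 6, |A ∩ B| = 2; needs |A ∩ B| < |A ∖ B| — true.
(c) ward 5: |A| = 8, |A ∩ B| = 3; needs |A ∩ B| / |A| ≥ 2/5 — false.
(d) ward 3: |A| = 6, |A ∩ B| = 3; needs |A ∩ B| ≤ |A ∖ B| — true.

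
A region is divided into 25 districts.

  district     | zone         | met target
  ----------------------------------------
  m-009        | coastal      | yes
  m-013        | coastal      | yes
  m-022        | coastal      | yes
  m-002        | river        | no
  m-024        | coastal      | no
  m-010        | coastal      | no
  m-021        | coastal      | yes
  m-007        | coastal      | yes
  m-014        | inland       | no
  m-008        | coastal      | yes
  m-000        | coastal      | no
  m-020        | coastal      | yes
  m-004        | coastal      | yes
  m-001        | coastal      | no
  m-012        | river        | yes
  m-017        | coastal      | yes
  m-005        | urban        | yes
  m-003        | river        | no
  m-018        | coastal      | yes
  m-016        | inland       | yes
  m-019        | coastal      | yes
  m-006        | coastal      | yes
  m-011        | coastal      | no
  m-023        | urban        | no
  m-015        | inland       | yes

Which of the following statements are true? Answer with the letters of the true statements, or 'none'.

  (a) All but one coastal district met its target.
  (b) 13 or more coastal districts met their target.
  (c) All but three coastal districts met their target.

none

|A| = 17, |A ∩ B| = 12, |A ∖ B| = 5.
(a) |A ∖ B| = 1: fails.
(b) |A ∩ B| ≥ 13: fails.
(c) |A ∖ B| = 3: fails.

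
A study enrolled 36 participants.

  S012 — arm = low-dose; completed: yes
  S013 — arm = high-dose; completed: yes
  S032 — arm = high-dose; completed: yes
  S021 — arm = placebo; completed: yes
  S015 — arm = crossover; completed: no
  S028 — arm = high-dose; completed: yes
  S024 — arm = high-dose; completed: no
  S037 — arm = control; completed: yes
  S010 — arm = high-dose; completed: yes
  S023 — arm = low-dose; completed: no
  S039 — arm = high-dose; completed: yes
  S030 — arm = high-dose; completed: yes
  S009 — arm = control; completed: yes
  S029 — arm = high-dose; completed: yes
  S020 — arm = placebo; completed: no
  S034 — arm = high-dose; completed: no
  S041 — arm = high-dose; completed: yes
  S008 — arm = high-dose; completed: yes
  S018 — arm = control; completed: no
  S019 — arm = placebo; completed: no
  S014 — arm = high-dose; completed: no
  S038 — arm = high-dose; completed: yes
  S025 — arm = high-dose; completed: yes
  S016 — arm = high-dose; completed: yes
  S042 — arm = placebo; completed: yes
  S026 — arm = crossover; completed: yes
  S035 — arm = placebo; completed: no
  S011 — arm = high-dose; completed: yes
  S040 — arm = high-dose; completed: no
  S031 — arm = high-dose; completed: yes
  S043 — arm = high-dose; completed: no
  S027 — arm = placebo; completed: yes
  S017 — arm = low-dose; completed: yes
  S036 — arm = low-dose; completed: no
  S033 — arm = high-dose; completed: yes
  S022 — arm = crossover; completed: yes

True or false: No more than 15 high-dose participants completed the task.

True

Truth condition: |A ∩ B| ≤ 15.
|A| = 20, |A ∩ B| = 15, |A ∖ B| = 5.
|A ∩ B| = 15, so the statement is true.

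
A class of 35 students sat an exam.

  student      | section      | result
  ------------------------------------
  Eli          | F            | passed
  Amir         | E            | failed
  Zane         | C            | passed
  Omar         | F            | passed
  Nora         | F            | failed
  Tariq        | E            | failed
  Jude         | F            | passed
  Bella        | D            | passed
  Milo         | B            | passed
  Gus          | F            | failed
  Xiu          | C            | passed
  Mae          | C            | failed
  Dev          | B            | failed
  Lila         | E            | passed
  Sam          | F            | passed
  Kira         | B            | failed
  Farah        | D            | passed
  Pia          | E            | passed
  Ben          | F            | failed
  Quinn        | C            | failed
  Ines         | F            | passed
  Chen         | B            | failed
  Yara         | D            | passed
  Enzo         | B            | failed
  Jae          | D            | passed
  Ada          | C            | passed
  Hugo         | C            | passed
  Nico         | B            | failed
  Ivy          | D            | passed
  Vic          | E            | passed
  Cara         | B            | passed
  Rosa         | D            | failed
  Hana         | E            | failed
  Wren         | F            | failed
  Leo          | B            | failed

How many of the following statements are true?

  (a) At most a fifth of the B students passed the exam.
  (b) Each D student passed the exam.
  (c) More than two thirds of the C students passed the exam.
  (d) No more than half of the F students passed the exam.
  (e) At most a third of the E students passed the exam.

(a) B: |A| = 8, |A ∩ B| = 2; needs |A ∩ B| / |A| ≤ 1/5 — false.
(b) D: |A| = 6, |A ∩ B| = 5; needs A ⊆ B, i.e. every element of A is in B (|A ∖ B| = 0) — false.
(c) C: |A| = 6, |A ∩ B| = 4; needs |A ∩ B| / |A| > 2/3 — false.
(d) F: |A| = 9, |A ∩ B| = 5; needs |A ∩ B| ≤ |A ∖ B| — false.
(e) E: |A| = 6, |A ∩ B| = 3; needs |A ∩ B| / |A| ≤ 1/3 — false.

0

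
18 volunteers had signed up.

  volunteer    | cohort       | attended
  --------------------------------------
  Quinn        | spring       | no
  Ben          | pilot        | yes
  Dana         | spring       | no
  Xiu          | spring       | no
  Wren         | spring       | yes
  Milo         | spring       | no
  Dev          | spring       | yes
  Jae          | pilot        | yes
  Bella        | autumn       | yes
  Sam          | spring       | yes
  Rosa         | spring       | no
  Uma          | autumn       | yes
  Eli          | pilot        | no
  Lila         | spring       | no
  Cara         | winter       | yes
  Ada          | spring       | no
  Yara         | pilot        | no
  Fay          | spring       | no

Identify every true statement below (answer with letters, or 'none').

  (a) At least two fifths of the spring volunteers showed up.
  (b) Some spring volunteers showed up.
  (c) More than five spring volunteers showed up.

(b)

|A| = 11, |A ∩ B| = 3, |A ∖ B| = 8.
(a) |A ∩ B| / |A| ≥ 2/5: fails.
(b) A ∩ B ≠ ∅ (|A ∩ B| ≥ 1): holds.
(c) |A ∩ B| > 5: fails.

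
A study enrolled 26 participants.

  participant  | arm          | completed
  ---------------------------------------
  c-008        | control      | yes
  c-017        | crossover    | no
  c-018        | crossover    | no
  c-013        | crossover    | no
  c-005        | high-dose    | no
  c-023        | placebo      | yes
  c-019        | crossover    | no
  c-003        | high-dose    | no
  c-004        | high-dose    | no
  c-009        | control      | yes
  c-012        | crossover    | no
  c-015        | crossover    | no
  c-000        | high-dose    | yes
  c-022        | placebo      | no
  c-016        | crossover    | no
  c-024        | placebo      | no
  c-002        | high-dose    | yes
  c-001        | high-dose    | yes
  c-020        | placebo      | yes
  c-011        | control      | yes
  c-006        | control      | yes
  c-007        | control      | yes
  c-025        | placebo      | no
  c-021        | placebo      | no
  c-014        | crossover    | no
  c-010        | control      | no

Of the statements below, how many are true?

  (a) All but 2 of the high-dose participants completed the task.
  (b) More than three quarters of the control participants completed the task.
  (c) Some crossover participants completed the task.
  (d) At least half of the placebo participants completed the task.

(a) high-dose: |A| = 6, |A ∩ B| = 3; needs |A ∖ B| = 2 — false.
(b) control: |A| = 6, |A ∩ B| = 5; needs |A ∩ B| / |A| > 3/4 — true.
(c) crossover: |A| = 8, |A ∩ B| = 0; needs A ∩ B ≠ ∅ (|A ∩ B| ≥ 1) — false.
(d) placebo: |A| = 6, |A ∩ B| = 2; needs |A ∩ B| ≥ |A ∖ B| — false.

1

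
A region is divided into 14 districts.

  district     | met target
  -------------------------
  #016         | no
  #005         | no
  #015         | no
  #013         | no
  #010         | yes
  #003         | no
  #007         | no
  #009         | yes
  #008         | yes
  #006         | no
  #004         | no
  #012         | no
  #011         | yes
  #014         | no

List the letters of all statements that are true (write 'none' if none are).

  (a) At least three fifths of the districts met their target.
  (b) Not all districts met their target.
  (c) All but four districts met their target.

|A| = 14, |A ∩ B| = 4, |A ∖ B| = 10.
(a) |A ∩ B| / |A| ≥ 3/5: fails.
(b) A ⊄ B (|A ∖ B| ≥ 1): holds.
(c) |A ∖ B| = 4: fails.

(b)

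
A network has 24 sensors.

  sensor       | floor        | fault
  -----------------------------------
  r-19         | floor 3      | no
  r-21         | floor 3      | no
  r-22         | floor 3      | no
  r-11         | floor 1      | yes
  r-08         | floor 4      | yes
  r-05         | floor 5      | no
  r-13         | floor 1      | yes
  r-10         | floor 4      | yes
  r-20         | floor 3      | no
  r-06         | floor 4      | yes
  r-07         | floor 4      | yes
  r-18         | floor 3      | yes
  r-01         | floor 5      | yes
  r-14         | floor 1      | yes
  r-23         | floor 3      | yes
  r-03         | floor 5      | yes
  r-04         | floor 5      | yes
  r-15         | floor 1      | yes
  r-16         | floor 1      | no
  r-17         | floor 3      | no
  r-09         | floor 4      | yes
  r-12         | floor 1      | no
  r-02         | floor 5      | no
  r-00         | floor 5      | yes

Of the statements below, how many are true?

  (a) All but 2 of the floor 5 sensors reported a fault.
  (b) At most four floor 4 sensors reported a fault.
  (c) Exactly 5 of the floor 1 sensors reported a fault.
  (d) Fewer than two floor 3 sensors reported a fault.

(a) floor 5: |A| = 6, |A ∩ B| = 4; needs |A ∖ B| = 2 — true.
(b) floor 4: |A| = 5, |A ∩ B| = 5; needs |A ∩ B| ≤ 4 — false.
(c) floor 1: |A| = 6, |A ∩ B| = 4; needs |A ∩ B| = 5 — false.
(d) floor 3: |A| = 7, |A ∩ B| = 2; needs |A ∩ B| < 2 — false.

1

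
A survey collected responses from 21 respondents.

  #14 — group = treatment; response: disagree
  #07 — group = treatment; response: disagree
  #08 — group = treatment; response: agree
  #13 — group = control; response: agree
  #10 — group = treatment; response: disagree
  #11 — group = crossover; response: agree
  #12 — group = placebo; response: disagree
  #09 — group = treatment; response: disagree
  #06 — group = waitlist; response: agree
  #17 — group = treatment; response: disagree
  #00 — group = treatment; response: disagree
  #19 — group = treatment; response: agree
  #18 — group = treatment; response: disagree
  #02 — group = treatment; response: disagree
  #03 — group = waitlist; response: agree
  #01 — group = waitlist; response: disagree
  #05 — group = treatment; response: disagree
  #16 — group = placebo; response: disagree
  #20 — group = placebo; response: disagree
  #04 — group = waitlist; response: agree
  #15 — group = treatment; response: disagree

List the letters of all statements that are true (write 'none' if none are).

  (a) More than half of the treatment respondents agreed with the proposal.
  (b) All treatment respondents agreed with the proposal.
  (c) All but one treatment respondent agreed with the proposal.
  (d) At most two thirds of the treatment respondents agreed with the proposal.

|A| = 12, |A ∩ B| = 2, |A ∖ B| = 10.
(a) |A ∩ B| > |A ∖ B|: fails.
(b) A ⊆ B, i.e. every element of A is in B (|A ∖ B| = 0): fails.
(c) |A ∖ B| = 1: fails.
(d) |A ∩ B| / |A| ≤ 2/3: holds.

(d)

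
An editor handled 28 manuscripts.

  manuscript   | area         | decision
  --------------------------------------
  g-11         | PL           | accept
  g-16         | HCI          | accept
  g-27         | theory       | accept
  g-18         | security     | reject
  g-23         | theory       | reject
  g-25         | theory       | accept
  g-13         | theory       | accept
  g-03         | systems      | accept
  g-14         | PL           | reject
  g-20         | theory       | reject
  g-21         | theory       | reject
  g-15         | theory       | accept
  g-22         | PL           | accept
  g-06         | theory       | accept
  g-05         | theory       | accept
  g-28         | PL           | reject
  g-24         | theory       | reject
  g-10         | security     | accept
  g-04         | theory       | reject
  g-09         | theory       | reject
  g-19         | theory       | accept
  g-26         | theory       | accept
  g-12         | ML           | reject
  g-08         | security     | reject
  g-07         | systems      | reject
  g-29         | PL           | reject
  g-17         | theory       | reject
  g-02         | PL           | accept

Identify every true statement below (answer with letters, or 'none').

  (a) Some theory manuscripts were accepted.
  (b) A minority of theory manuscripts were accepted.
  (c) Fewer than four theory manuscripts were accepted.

(a)

|A| = 15, |A ∩ B| = 8, |A ∖ B| = 7.
(a) A ∩ B ≠ ∅ (|A ∩ B| ≥ 1): holds.
(b) |A ∩ B| < |A ∖ B|: fails.
(c) |A ∩ B| < 4: fails.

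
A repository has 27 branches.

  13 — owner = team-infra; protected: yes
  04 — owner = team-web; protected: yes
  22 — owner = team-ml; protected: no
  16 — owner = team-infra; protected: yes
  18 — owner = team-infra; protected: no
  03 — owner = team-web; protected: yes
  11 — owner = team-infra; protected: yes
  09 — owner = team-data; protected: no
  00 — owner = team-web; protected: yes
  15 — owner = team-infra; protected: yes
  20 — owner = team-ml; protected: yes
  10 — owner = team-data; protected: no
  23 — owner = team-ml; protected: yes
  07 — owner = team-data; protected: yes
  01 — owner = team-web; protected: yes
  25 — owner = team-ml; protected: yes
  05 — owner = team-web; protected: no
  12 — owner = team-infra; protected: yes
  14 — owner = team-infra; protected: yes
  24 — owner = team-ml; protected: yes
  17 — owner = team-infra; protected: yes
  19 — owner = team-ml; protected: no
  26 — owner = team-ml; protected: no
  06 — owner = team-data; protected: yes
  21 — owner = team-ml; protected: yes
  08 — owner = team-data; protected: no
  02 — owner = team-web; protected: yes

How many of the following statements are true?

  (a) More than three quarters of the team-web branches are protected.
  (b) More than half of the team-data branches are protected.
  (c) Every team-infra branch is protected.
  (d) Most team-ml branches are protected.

(a) team-web: |A| = 6, |A ∩ B| = 5; needs |A ∩ B| / |A| > 3/4 — true.
(b) team-data: |A| = 5, |A ∩ B| = 2; needs |A ∩ B| > |A ∖ B| — false.
(c) team-infra: |A| = 8, |A ∩ B| = 7; needs A ⊆ B, i.e. every element of A is in B (|A ∖ B| = 0) — false.
(d) team-ml: |A| = 8, |A ∩ B| = 5; needs |A ∩ B| > |A ∖ B| — true.

2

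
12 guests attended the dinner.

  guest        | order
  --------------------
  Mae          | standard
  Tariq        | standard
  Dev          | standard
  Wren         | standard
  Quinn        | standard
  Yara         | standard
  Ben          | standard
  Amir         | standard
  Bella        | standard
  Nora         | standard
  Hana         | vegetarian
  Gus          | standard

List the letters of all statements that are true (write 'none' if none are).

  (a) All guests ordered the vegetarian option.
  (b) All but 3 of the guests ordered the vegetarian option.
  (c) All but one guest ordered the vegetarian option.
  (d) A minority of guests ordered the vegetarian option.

(d)

|A| = 12, |A ∩ B| = 1, |A ∖ B| = 11.
(a) A ⊆ B, i.e. every element of A is in B (|A ∖ B| = 0): fails.
(b) |A ∖ B| = 3: fails.
(c) |A ∖ B| = 1: fails.
(d) |A ∩ B| < |A ∖ B|: holds.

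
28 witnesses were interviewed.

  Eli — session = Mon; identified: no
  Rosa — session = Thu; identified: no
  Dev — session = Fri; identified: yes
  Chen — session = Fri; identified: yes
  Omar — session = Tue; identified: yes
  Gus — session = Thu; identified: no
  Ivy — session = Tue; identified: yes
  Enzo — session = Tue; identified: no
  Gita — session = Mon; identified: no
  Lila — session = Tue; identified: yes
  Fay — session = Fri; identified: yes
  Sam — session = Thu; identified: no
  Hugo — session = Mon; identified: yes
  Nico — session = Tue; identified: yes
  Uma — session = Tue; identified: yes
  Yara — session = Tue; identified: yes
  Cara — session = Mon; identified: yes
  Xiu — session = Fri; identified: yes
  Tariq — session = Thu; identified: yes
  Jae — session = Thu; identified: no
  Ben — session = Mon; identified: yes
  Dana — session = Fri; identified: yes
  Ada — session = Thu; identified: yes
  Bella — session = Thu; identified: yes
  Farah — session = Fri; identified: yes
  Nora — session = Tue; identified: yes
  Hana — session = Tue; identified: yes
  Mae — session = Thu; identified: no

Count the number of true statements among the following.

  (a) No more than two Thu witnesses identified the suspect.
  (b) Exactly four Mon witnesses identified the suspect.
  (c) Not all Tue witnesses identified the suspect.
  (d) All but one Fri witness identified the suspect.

1

(a) Thu: |A| = 8, |A ∩ B| = 3; needs |A ∩ B| ≤ 2 — false.
(b) Mon: |A| = 5, |A ∩ B| = 3; needs |A ∩ B| = 4 — false.
(c) Tue: |A| = 9, |A ∩ B| = 8; needs A ⊄ B (|A ∖ B| ≥ 1) — true.
(d) Fri: |A| = 6, |A ∩ B| = 6; needs |A ∖ B| = 1 — false.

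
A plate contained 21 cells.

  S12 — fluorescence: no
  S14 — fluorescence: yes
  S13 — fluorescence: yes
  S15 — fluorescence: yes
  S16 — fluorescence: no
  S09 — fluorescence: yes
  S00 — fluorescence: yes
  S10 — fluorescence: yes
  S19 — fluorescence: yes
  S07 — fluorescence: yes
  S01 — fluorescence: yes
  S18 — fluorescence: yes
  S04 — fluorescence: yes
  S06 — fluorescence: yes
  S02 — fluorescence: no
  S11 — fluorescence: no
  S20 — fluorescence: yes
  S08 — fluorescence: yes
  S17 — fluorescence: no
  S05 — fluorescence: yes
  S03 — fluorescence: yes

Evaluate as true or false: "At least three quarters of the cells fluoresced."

True

Truth condition: |A ∩ B| / |A| ≥ 3/4.
|A| = 21, |A ∩ B| = 16, |A ∖ B| = 5.
|A ∩ B|/|A| = 16/21, so the statement is true.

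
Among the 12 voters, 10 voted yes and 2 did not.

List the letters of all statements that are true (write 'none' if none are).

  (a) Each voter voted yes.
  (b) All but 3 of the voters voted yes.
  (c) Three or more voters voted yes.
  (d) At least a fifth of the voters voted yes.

(c), (d)

|A| = 12, |A ∩ B| = 10, |A ∖ B| = 2.
(a) A ⊆ B, i.e. every element of A is in B (|A ∖ B| = 0): fails.
(b) |A ∖ B| = 3: fails.
(c) |A ∩ B| ≥ 3: holds.
(d) |A ∩ B| / |A| ≥ 1/5: holds.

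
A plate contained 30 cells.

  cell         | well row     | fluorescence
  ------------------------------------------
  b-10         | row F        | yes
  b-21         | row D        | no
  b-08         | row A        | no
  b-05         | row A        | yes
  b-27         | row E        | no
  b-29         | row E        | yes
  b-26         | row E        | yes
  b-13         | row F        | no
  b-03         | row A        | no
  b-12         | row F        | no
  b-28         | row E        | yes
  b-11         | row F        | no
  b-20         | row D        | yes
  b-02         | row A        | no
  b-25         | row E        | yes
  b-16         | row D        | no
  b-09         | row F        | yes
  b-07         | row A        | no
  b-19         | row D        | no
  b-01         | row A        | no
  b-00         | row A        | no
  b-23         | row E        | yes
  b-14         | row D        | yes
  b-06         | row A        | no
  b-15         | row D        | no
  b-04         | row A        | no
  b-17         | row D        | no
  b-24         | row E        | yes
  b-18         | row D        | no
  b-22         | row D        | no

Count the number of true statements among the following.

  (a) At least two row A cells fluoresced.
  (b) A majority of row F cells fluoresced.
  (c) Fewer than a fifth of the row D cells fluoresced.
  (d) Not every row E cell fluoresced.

(a) row A: |A| = 9, |A ∩ B| = 1; needs |A ∩ B| ≥ 2 — false.
(b) row F: |A| = 5, |A ∩ B| = 2; needs |A ∩ B| > |A ∖ B| — false.
(c) row D: |A| = 9, |A ∩ B| = 2; needs |A ∩ B| / |A| < 1/5 — false.
(d) row E: |A| = 7, |A ∩ B| = 6; needs A ⊄ B (|A ∖ B| ≥ 1) — true.

1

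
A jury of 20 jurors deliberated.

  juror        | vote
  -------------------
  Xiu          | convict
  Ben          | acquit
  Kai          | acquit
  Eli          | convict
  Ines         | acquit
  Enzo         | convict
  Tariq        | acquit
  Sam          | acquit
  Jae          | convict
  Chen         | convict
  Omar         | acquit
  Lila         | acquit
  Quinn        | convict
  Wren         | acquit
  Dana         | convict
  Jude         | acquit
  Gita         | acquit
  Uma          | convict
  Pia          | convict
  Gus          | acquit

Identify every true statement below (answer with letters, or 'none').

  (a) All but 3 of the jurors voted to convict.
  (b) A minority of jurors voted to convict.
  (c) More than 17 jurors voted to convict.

|A| = 20, |A ∩ B| = 9, |A ∖ B| = 11.
(a) |A ∖ B| = 3: fails.
(b) |A ∩ B| < |A ∖ B|: holds.
(c) |A ∩ B| > 17: fails.

(b)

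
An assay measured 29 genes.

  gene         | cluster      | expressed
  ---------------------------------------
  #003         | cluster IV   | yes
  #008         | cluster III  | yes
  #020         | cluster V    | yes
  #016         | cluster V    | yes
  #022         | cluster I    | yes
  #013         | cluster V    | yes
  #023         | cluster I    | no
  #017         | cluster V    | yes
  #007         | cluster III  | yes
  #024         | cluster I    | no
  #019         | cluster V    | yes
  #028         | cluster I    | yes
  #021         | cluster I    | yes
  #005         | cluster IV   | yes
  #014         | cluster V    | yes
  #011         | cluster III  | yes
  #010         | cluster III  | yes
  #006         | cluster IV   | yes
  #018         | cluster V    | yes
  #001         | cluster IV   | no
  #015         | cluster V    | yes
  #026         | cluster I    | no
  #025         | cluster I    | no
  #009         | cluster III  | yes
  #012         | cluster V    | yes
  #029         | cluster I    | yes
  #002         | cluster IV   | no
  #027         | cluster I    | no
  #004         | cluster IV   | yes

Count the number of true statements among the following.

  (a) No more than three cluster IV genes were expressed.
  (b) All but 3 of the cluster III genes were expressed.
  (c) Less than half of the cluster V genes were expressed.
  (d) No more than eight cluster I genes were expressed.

1

(a) cluster IV: |A| = 6, |A ∩ B| = 4; needs |A ∩ B| ≤ 3 — false.
(b) cluster III: |A| = 5, |A ∩ B| = 5; needs |A ∖ B| = 3 — false.
(c) cluster V: |A| = 9, |A ∩ B| = 9; needs |A ∩ B| < |A ∖ B| — false.
(d) cluster I: |A| = 9, |A ∩ B| = 4; needs |A ∩ B| ≤ 8 — true.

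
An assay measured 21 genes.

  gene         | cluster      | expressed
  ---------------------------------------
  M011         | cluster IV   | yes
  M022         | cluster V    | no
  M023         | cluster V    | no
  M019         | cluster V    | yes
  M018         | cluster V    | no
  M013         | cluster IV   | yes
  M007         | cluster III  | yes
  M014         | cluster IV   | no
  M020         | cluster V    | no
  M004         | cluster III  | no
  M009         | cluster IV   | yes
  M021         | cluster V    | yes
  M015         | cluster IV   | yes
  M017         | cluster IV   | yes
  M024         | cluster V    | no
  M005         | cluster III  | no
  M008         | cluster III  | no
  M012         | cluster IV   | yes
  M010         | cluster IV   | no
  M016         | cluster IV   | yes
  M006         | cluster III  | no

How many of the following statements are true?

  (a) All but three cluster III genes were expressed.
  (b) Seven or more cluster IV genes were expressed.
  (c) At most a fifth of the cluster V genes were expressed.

1

(a) cluster III: |A| = 5, |A ∩ B| = 1; needs |A ∖ B| = 3 — false.
(b) cluster IV: |A| = 9, |A ∩ B| = 7; needs |A ∩ B| ≥ 7 — true.
(c) cluster V: |A| = 7, |A ∩ B| = 2; needs |A ∩ B| / |A| ≤ 1/5 — false.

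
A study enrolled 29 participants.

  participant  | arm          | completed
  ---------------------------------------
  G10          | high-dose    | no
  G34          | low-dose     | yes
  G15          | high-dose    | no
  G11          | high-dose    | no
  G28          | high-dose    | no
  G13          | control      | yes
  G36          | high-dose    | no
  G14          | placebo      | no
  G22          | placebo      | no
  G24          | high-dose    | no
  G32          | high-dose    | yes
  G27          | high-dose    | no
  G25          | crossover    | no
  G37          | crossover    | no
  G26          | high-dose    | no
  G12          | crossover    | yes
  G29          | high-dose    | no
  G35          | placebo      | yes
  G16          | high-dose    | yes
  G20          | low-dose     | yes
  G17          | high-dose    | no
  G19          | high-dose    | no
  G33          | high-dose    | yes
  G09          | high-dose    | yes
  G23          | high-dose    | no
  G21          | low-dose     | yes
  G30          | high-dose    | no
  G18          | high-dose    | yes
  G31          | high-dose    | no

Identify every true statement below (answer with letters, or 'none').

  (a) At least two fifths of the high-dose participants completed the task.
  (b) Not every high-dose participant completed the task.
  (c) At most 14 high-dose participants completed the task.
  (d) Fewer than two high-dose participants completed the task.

|A| = 19, |A ∩ B| = 5, |A ∖ B| = 14.
(a) |A ∩ B| / |A| ≥ 2/5: fails.
(b) A ⊄ B (|A ∖ B| ≥ 1): holds.
(c) |A ∩ B| ≤ 14: holds.
(d) |A ∩ B| < 2: fails.

(b), (c)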